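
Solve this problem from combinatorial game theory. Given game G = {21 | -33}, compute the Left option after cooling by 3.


Original game: {21 | -33} (a switch {a | b} with a > b).
Cooling by t (for t below the temperature (a - b)/2 = 27) taxes each move by t: {a | b} cooled by t is {a - t | b + t}.
Cooling amount: t = 3
Cooled Left option: 21 - 3 = 18
Cooled Right option: -33 + 3 = -30
Cooled game: {18 | -30}
Left option = 18

18


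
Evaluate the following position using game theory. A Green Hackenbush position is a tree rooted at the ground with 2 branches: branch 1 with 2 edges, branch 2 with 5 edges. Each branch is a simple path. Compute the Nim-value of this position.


The tree has 2 branches from the ground vertex.
In Green Hackenbush, the Nim-value of a simple path of length k is k.
Branch 1: length 2, Nim-value = 2
Branch 2: length 5, Nim-value = 5
Total Nim-value = XOR of all branch values:
0 XOR 2 = 2
2 XOR 5 = 7
Nim-value of the tree = 7

7


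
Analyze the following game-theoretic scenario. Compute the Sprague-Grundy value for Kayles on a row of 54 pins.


Kayles: a move removes 1 or 2 adjacent pins from a contiguous row.
Removing pins from a row of k leaves two independent rows (a, b) with a + b = k - 1 (one pin) or a + b = k - 2 (two pins); an end removal gives a = 0.
By Sprague-Grundy, G(k) = mex{ G(a) XOR G(b) } over all these splits. G(0) = 0.
G(1): splits (0,0):0^0=0 -> mex({0}) = 1
G(2): splits (0,1):0^1=1 (0,0):0^0=0 -> mex({0, 1}) = 2
G(3): splits (0,2):0^2=2 (1,1):1^1=0 (0,1):0^1=1 -> mex({0, 1, 2}) = 3
G(4): splits (0,3):0^3=3 (1,2):1^2=3 (0,2):0^2=2 (1,1):1^1=0 -> mex({0, 2, 3}) = 1
G(5): splits (0,4):0^1=1 (1,3):1^3=2 (2,2):2^2=0 (0,3):0^3=3 (1,2):1^2=3 -> mex({0, 1, 2, 3}) = 4
G(6) = mex({0, 1, 2, 4}) = 3
G(7) = mex({0, 1, 3, 4, 5}) = 2
G(8) = mex({0, 2, 3, 5, 6}) = 1
G(9) = mex({0, 1, 2, 3, 6, 7}) = 4
G(10) = mex({0, 1, 3, 4, 5, 7}) = 2
G(11) = mex({0, 1, 2, 3, 4, 5}) = 6
G(12) = mex({0, 1, 2, 3, 5, 6, 7}) = 4
G(13) = mex({0, 2, 3, 4, 6, 7}) = 1
G(14) = mex({0, 1, 4, 5, 6, 7}) = 2
G(15) = mex({0, 1, 2, 3, 4, 5, 6}) = 7
G(16) = mex({0, 2, 3, 5, 6, 7}) = 1
G(17) = mex({0, 1, 2, 3, 5, 6, 7}) = 4
G(18) = mex({0, 1, 2, 4, 5, 6}) = 3
G(19) = mex({0, 1, 3, 4, 5, 7}) = 2
G(20) = mex({0, 2, 3, 4, 5, 6, 7}) = 1
G(21) = mex({0, 1, 2, 3, 5, 6, 7}) = 4
G(22) = mex({0, 1, 2, 3, 4, 5, 7}) = 6
G(23) = mex({0, 1, 2, 3, 4, 5, 6}) = 7
G(24) = mex({0, 1, 2, 3, 5, 6, 7}) = 4
G(25) = mex({0, 2, 3, 4, 6, 7}) = 1
G(26) = mex({0, 1, 3, 4, 5, 6, 7}) = 2
G(27) = mex({0, 1, 2, 3, 4, 5, 6, 7}) = 8
G(28) = mex({0, 1, 2, 3, 4, 6, 7, 8}) = 5
G(29) = mex({0, 1, 2, 3, 5, 6, 7, 8, 9}) = 4
G(30) = mex({0, 1, 2, 3, 4, 5, 6, 9, 10}) = 7
G(31) = mex({0, 1, 3, 4, 5, 7, 10, 11}) = 2
G(32) = mex({0, 2, 3, 4, 5, 6, 7, 9, 11}) = 1
G(33) = mex({0, 1, 2, 3, 4, 5, 6, 7, 9, 12}) = 8
G(34) = mex({0, 1, 2, 3, 4, 5, 7, 8, 11, 12}) = 6
G(35) = mex({0, 1, 2, 3, 4, 5, 6, 8, 9, 10, 11}) = 7
G(36) = mex({0, 1, 2, 3, 5, 6, 7, 9, 10}) = 4
G(37) = mex({0, 2, 3, 4, 6, 7, 9, 10, 11, 12}) = 1
G(38) = mex({0, 1, 3, 4, 5, 6, 7, 9, 10, 11, 12}) = 2
G(39) = mex({0, 1, 2, 4, 5, 6, 7, 9, 10, 12, 14}) = 3
G(40) = mex({0, 2, 3, 4, 6, 7, 11, 12, 14}) = 1
G(41) = mex({0, 1, 2, 3, 5, 6, 7, 9, 10, 11, 12}) = 4
G(42) = mex({0, 1, 2, 3, 4, 5, 6, 9, 10}) = 7
G(43) = mex({0, 1, 3, 4, 5, 7, 9, 10, 12, 15}) = 2
G(44) = mex({0, 2, 3, 4, 5, 6, 7, 9, 10, 12, 15}) = 1
G(45) = mex({0, 1, 2, 3, 4, 5, 6, 7, 9, 10, 12, 14}) = 8
G(46) = mex({0, 1, 3, 4, 5, 7, 8, 11, 12, 14}) = 2
G(47) = mex({0, 1, 2, 3, 4, 5, 6, 8, 9, 10, 11, 12}) = 7
G(48) = mex({0, 1, 2, 3, 5, 6, 7, 9, 10}) = 4
G(49) = mex({0, 2, 3, 4, 6, 7, 9, 10, 11, 12, 15}) = 1
G(50) = mex({0, 1, 4, 5, 6, 7, 9, 11, 12, 14, 15}) = 2
G(51) = mex({0, 1, 2, 3, 4, 5, 6, 7, 9, 12, 14, 15}) = 8
G(52) = mex({0, 2, 3, 4, 5, 6, 7, 8, 11, 12, 15}) = 1
G(53) = mex({0, 1, 2, 3, 5, 6, 7, 8, 9, 10, 11, 12}) = 4
G(54) = mex({0, 1, 2, 3, 4, 5, 6, 9, 10}) = 7
Therefore G(54) = 7.

7


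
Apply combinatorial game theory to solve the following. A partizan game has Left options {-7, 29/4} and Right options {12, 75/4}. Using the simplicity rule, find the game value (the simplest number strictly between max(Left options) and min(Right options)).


Left options: {-7, 29/4}, max = 29/4
Right options: {12, 75/4}, min = 12
All options are numbers and max(Left) < min(Right), so by the simplicity theorem the value is the simplest (earliest-born) number strictly between 29/4 and 12.
Integers 8 through 11 all lie strictly between 29/4 and 12.
Among integers, the simplest (lowest birthday = smallest |n|; 0 is born on day 0, +-n on day n) is 8.
No non-integer in the interval can be simpler: if x is a non-integer in the interval, then floor(x) or ceil(x) also lies in the interval (the interval contains an integer), and both are proper prefixes of x's sign expansion, i.e. born earlier. So the game value is 8.
Game value = 8

8


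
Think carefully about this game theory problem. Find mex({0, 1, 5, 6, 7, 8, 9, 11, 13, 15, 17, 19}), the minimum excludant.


Set = {0, 1, 5, 6, 7, 8, 9, 11, 13, 15, 17, 19}
0 is in the set.
1 is in the set.
2 is NOT in the set. This is the mex.
mex = 2

2


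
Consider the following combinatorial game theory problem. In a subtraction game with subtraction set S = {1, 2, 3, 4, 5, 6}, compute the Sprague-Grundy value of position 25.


The subtraction set is S = {1, 2, 3, 4, 5, 6}.
G(k) = mex{ G(k - s) : s in S, s <= k }. We compute iteratively: G(0) = 0.
G(1) = mex({0}) = 1
G(2) = mex({0, 1}) = 2
G(3) = mex({0, 1, 2}) = 3
G(4) = mex({0, 1, 2, 3}) = 4
G(5) = mex({0, 1, 2, 3, 4}) = 5
G(6) = mex({0, 1, 2, 3, 4, 5}) = 6
G(7) = mex({1, 2, 3, 4, 5, 6}) = 0
G(8) = mex({0, 2, 3, 4, 5, 6}) = 1
G(9) = mex({0, 1, 3, 4, 5, 6}) = 2
G(10) = mex({0, 1, 2, 4, 5, 6}) = 3
G(11) = mex({0, 1, 2, 3, 5, 6}) = 4
G(12) = mex({0, 1, 2, 3, 4, 6}) = 5
Observe that G(7)..G(12) = 0, 1, 2, 3, 4, 5 repeats G(0)..G(5) = 0, 1, 2, 3, 4, 5.
For k >= max(S) = 6, G(k) is determined by the previous 6 values G(k-6)..G(k-1); a window of 6 consecutive values has recurred shifted by 7, so by induction G(k + 7) = G(k) for all k >= 0: the sequence is periodic from the start with period 7.
One period: G(0..6) = 0, 1, 2, 3, 4, 5, 6.
25 mod 7 = 4, so G(25) = G(4) = 4.

4


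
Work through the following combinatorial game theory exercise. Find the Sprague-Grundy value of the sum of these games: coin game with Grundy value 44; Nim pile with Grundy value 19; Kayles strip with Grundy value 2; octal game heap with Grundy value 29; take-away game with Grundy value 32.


By the Sprague-Grundy theorem, the Grundy value of a sum of games is the XOR of individual Grundy values.
coin game: Grundy value = 44. Running XOR: 0 XOR 44 = 44
Nim pile: Grundy value = 19. Running XOR: 44 XOR 19 = 63
Kayles strip: Grundy value = 2. Running XOR: 63 XOR 2 = 61
octal game heap: Grundy value = 29. Running XOR: 61 XOR 29 = 32
take-away game: Grundy value = 32. Running XOR: 32 XOR 32 = 0
The combined Grundy value is 0.

0


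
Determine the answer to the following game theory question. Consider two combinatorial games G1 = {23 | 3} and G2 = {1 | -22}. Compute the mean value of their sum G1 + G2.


G1 = {23 | 3}, G2 = {1 | -22}
Each is a switch {a | b} with numbers a > b; its mean value is (a + b)/2, and mean value is additive over game sums: m(G1 + G2) = m(G1) + m(G2).
Mean of G1 = (23 + (3))/2 = 26/2 = 13
Mean of G2 = (1 + (-22))/2 = -21/2 = -21/2
Mean of G1 + G2 = 13 + -21/2 = 5/2

5/2


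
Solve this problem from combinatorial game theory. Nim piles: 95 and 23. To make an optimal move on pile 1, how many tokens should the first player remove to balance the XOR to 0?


Piles: 95 and 23
Current XOR: 95 XOR 23 = 72 (non-zero, so this is an N-position).
To make the XOR zero, we need to find a move that balances the piles.
For pile 1 (size 95): target = 95 XOR 72 = 23
We reduce pile 1 from 95 to 23.
Tokens removed: 95 - 23 = 72
Verification: 23 XOR 23 = 0

72


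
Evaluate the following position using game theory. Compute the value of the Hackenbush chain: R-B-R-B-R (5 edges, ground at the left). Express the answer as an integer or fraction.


Edges (from ground): R-B-R-B-R
By Berlekamp's sign-expansion rule, a Blue-Red Hackenbush stalk has the value of the surreal number whose sign sequence is the edge sequence with B -> + and R -> -.
Sign sequence: -+-+-
Trace the sign expansion in the surreal number tree, starting from 0:
Edge 1: R (sign -) -> bounds (-inf, 0), value = -1
Edge 2: B (sign +) -> bounds (-1, 0), value = -1/2
Edge 3: R (sign -) -> bounds (-1, -1/2), value = -3/4
Edge 4: B (sign +) -> bounds (-3/4, -1/2), value = -5/8
Edge 5: R (sign -) -> bounds (-3/4, -5/8), value = -11/16
Game value = -11/16

-11/16


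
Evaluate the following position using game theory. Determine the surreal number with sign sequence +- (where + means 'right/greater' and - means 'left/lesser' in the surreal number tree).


Sign expansion: +-
Rule: track bounds (lo, hi), initially (-inf, +inf). On '+', the current value becomes lo and we move to the simplest number in (value, hi): value + 1 if hi = +inf, otherwise the midpoint (value + hi)/2. On '-', the current value becomes hi and we move to value - 1 if lo = -inf, otherwise the midpoint (lo + value)/2.
Start at 0.
Step 1: sign = +, move right. Bounds: (0, +inf). Value = 1
Step 2: sign = -, move left. Bounds: (0, 1). Value = 1/2
The surreal number with sign expansion +- is 1/2.

1/2


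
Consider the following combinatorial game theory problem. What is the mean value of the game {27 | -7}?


Game = {27 | -7}, a switch {a | b} with numbers a > b.
Its thermograph has left wall a - t and right wall b + t, which meet at t = (a - b)/2, where both equal (a + b)/2. So the mast (mean value) is at (a + b)/2.
Mean = (27 + (-7))/2 = 20/2 = 10

10


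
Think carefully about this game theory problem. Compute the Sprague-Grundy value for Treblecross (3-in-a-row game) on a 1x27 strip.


Treblecross: place X on empty cells; 3-in-a-row wins.
Playing within two cells of an existing X lets the opponent win at once, so sensible play treats the cells i-2..i+2 around each X as dead. The player left with no safe cell loses, so this is a normal-play take-away game on strips of safe cells.
Placing X at cell i (0-indexed) of a strip of k safe cells leaves independent strips of sizes max(0, i-2) and max(0, k-i-3). Hence G(k) = mex{ G(max(0,i-2)) XOR G(max(0,k-i-3)) : 0 <= i < k }, with G(0) = 0.
G(1): splits (0,0):0^0=0 -> mex({0}) = 1
G(2): splits (0,0):0^0=0 -> mex({0}) = 1
G(3): splits (0,0):0^0=0 -> mex({0}) = 1
G(4): splits (0,1):0^1=1 (0,0):0^0=0 -> mex({0, 1}) = 2
G(5): splits (0,2):0^1=1 (0,1):0^1=1 (0,0):0^0=0 -> mex({0, 1}) = 2
G(6) = mex({1}) = 0
G(7) = mex({0, 1, 2}) = 3
G(8) = mex({0, 1, 2}) = 3
G(9) = mex({0, 2}) = 1
G(10) = mex({0, 2, 3}) = 1
G(11) = mex({0, 3}) = 1
G(12) = mex({1, 3}) = 0
G(13) = mex({0, 1, 2, 3}) = 4
G(14) = mex({0, 1, 2}) = 3
G(15) = mex({0, 1, 2}) = 3
G(16) = mex({0, 1, 2, 4}) = 3
G(17) = mex({0, 1, 3, 4}) = 2
G(18) = mex({0, 1, 3, 4}) = 2
G(19) = mex({0, 1, 3, 5}) = 2
G(20) = mex({0, 1, 2, 3, 5}) = 4
G(21) = mex({0, 1, 2, 3, 5}) = 4
G(22) = mex({1, 2, 6}) = 0
G(23) = mex({0, 1, 2, 3, 4, 6}) = 5
G(24) = mex({0, 1, 2, 3, 4}) = 5
G(25) = mex({0, 1, 3, 4, 7}) = 2
G(26) = mex({0, 1, 3, 4, 5, 7}) = 2
G(27) = mex({0, 1, 3, 5}) = 2
Therefore G(27) = 2.

2


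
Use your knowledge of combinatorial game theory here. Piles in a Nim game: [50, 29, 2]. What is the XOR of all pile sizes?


We need the XOR (exclusive or) of all pile sizes.
After XOR-ing pile 1 (size 50): 0 XOR 50 = 50
After XOR-ing pile 2 (size 29): 50 XOR 29 = 47
After XOR-ing pile 3 (size 2): 47 XOR 2 = 45
The Nim-value of this position is 45.

45


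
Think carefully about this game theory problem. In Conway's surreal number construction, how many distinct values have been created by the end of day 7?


Day 0: {|} = 0 is born. Count = 1.
Day n: the number of surreal numbers born by day n is 2^(n+1) - 1.
By day 0: 2^1 - 1 = 1
By day 1: 2^2 - 1 = 3
By day 2: 2^3 - 1 = 7
By day 3: 2^4 - 1 = 15
By day 4: 2^5 - 1 = 31
By day 5: 2^6 - 1 = 63
By day 6: 2^7 - 1 = 127
By day 7: 2^8 - 1 = 255
By day 7: 255 surreal numbers.

255


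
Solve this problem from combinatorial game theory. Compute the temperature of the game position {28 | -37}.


The game is {28 | -37}, a switch {a | b} with numbers a > b.
Cooling {a | b} by t gives {a - t | b + t}, which stops being hot when a - t = b + t, i.e. at t = (a - b)/2. So the temperature of a switch is (a - b)/2.
Temperature = (Left option - Right option) / 2
= (28 - (-37)) / 2
= 65 / 2
= 65/2

65/2


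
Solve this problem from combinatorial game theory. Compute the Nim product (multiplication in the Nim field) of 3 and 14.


Nim multiplication is bilinear over XOR: (u XOR v) * w = (u*w) XOR (v*w).
So we split each operand into its bit components and XOR the pairwise Nim products.
3 = 1 + 2 (as XOR of powers of 2).
14 = 2 + 4 + 8 (as XOR of powers of 2).
Using the standard Nim-product table on single bits:
  2*2 = 3,   2*4 = 8,   2*8 = 12,
  4*4 = 6,   4*8 = 11,  8*8 = 13,
and  1*x = x (identity), k*l = l*k (commutative).
Pairwise Nim products:
  1 * 2 = 2
  1 * 4 = 4
  1 * 8 = 8
  2 * 2 = 3
  2 * 4 = 8
  2 * 8 = 12
XOR them: 2 XOR 4 XOR 8 XOR 3 XOR 8 XOR 12 = 9.
Result: 3 * 14 = 9 (in Nim).

9


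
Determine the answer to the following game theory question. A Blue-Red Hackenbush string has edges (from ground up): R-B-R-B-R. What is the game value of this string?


Edges (from ground): R-B-R-B-R
By Berlekamp's sign-expansion rule, a Blue-Red Hackenbush stalk has the value of the surreal number whose sign sequence is the edge sequence with B -> + and R -> -.
Sign sequence: -+-+-
Trace the sign expansion in the surreal number tree, starting from 0:
Edge 1: R (sign -) -> bounds (-inf, 0), value = -1
Edge 2: B (sign +) -> bounds (-1, 0), value = -1/2
Edge 3: R (sign -) -> bounds (-1, -1/2), value = -3/4
Edge 4: B (sign +) -> bounds (-3/4, -1/2), value = -5/8
Edge 5: R (sign -) -> bounds (-3/4, -5/8), value = -11/16
Game value = -11/16

-11/16


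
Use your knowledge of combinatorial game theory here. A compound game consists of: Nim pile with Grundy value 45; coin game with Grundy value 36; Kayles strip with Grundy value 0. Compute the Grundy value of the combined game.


By the Sprague-Grundy theorem, the Grundy value of a sum of games is the XOR of individual Grundy values.
Nim pile: Grundy value = 45. Running XOR: 0 XOR 45 = 45
coin game: Grundy value = 36. Running XOR: 45 XOR 36 = 9
Kayles strip: Grundy value = 0. Running XOR: 9 XOR 0 = 9
The combined Grundy value is 9.

9


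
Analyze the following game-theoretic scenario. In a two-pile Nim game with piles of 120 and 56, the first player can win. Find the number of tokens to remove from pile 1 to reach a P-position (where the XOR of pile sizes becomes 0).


Piles: 120 and 56
Current XOR: 120 XOR 56 = 64 (non-zero, so this is an N-position).
To make the XOR zero, we need to find a move that balances the piles.
For pile 1 (size 120): target = 120 XOR 64 = 56
We reduce pile 1 from 120 to 56.
Tokens removed: 120 - 56 = 64
Verification: 56 XOR 56 = 0

64


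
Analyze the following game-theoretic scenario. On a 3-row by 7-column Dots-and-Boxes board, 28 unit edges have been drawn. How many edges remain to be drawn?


Grid: 3 x 7 boxes, i.e. 4 rows and 8 columns of dots.
Horizontal edges: (rows + 1) * cols = 4 * 7 = 28
Vertical edges: rows * (cols + 1) = 3 * 8 = 24
Total edges: 28 + 24 = 52
Edges drawn: 28
Remaining: 52 - 28 = 24

24


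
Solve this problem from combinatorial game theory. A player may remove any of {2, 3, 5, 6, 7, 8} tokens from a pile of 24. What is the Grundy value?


The subtraction set is S = {2, 3, 5, 6, 7, 8}.
G(k) = mex{ G(k - s) : s in S, s <= k }. We compute iteratively: G(0) = 0.
G(1) = mex({}) = 0
G(2) = mex({0}) = 1
G(3) = mex({0}) = 1
G(4) = mex({0, 1}) = 2
G(5) = mex({0, 1}) = 2
G(6) = mex({0, 1, 2}) = 3
G(7) = mex({0, 1, 2}) = 3
G(8) = mex({0, 1, 2, 3}) = 4
G(9) = mex({0, 1, 2, 3}) = 4
G(10) = mex({1, 2, 3, 4}) = 0
G(11) = mex({1, 2, 3, 4}) = 0
G(12) = mex({0, 2, 3, 4}) = 1
G(13) = mex({0, 2, 3, 4}) = 1
G(14) = mex({0, 1, 3, 4}) = 2
G(15) = mex({0, 1, 3, 4}) = 2
G(16) = mex({0, 1, 2, 4}) = 3
G(17) = mex({0, 1, 2, 4}) = 3
Observe that G(10)..G(17) = 0, 0, 1, 1, 2, 2, 3, 3 repeats G(0)..G(7) = 0, 0, 1, 1, 2, 2, 3, 3.
For k >= max(S) = 8, G(k) is determined by the previous 8 values G(k-8)..G(k-1); a window of 8 consecutive values has recurred shifted by 10, so by induction G(k + 10) = G(k) for all k >= 0: the sequence is periodic from the start with period 10.
One period: G(0..9) = 0, 0, 1, 1, 2, 2, 3, 3, 4, 4.
24 mod 10 = 4, so G(24) = G(4) = 2.

2


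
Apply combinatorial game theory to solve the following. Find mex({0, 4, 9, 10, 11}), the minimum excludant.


Set = {0, 4, 9, 10, 11}
0 is in the set.
1 is NOT in the set. This is the mex.
mex = 1

1


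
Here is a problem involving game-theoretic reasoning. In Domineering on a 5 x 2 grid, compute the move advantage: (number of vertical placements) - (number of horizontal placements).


Board is 5 x 2 (rows x cols).
Left (vertical) placements: (rows-1) * cols = 4 * 2 = 8
Right (horizontal) placements: rows * (cols-1) = 5 * 1 = 5
Advantage = Left - Right = 8 - 5 = 3

3


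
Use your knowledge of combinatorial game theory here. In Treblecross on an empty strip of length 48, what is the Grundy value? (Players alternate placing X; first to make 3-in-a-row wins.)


Treblecross: place X on empty cells; 3-in-a-row wins.
Playing within two cells of an existing X lets the opponent win at once, so sensible play treats the cells i-2..i+2 around each X as dead. The player left with no safe cell loses, so this is a normal-play take-away game on strips of safe cells.
Placing X at cell i (0-indexed) of a strip of k safe cells leaves independent strips of sizes max(0, i-2) and max(0, k-i-3). Hence G(k) = mex{ G(max(0,i-2)) XOR G(max(0,k-i-3)) : 0 <= i < k }, with G(0) = 0.
G(1): splits (0,0):0^0=0 -> mex({0}) = 1
G(2): splits (0,0):0^0=0 -> mex({0}) = 1
G(3): splits (0,0):0^0=0 -> mex({0}) = 1
G(4): splits (0,1):0^1=1 (0,0):0^0=0 -> mex({0, 1}) = 2
G(5): splits (0,2):0^1=1 (0,1):0^1=1 (0,0):0^0=0 -> mex({0, 1}) = 2
G(6) = mex({1}) = 0
G(7) = mex({0, 1, 2}) = 3
G(8) = mex({0, 1, 2}) = 3
G(9) = mex({0, 2}) = 1
G(10) = mex({0, 2, 3}) = 1
G(11) = mex({0, 3}) = 1
G(12) = mex({1, 3}) = 0
G(13) = mex({0, 1, 2, 3}) = 4
G(14) = mex({0, 1, 2}) = 3
G(15) = mex({0, 1, 2}) = 3
G(16) = mex({0, 1, 2, 4}) = 3
G(17) = mex({0, 1, 3, 4}) = 2
G(18) = mex({0, 1, 3, 4}) = 2
G(19) = mex({0, 1, 3, 5}) = 2
G(20) = mex({0, 1, 2, 3, 5}) = 4
G(21) = mex({0, 1, 2, 3, 5}) = 4
G(22) = mex({1, 2, 6}) = 0
G(23) = mex({0, 1, 2, 3, 4, 6}) = 5
G(24) = mex({0, 1, 2, 3, 4}) = 5
G(25) = mex({0, 1, 3, 4, 7}) = 2
G(26) = mex({0, 1, 3, 4, 5, 7}) = 2
G(27) = mex({0, 1, 3, 5}) = 2
G(28) = mex({0, 1, 2, 5}) = 3
G(29) = mex({0, 1, 2, 4, 5, 6}) = 3
G(30) = mex({1, 2, 4, 6}) = 0
G(31) = mex({0, 1, 2, 3, 4, 6}) = 5
G(32) = mex({1, 2, 3, 4, 7}) = 0
G(33) = mex({0, 3, 7}) = 1
G(34) = mex({0, 2, 3, 5, 7}) = 1
G(35) = mex({0, 2, 3, 5, 6}) = 1
G(36) = mex({0, 1, 2, 5, 6}) = 3
G(37) = mex({0, 1, 2, 4, 5, 6}) = 3
G(38) = mex({0, 1, 2, 4}) = 3
G(39) = mex({0, 1, 2, 3, 4, 7}) = 5
G(40) = mex({0, 1, 2, 3, 4, 5, 7}) = 6
G(41) = mex({0, 1, 2, 3, 5, 7}) = 4
G(42) = mex({0, 1, 2, 3, 5, 6, 7}) = 4
G(43) = mex({0, 2, 3, 5, 6}) = 1
G(44) = mex({1, 2, 3, 4, 5, 6}) = 0
G(45) = mex({0, 1, 2, 3, 4, 6, 7}) = 5
G(46) = mex({0, 1, 2, 3, 4, 7}) = 5
G(47) = mex({0, 1, 2, 3, 4, 5, 7}) = 6
G(48) = mex({0, 1, 2, 3, 4, 5, 7}) = 6
Therefore G(48) = 6.

6


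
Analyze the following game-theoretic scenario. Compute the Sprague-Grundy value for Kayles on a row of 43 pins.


Kayles: a move removes 1 or 2 adjacent pins from a contiguous row.
Removing pins from a row of k leaves two independent rows (a, b) with a + b = k - 1 (one pin) or a + b = k - 2 (two pins); an end removal gives a = 0.
By Sprague-Grundy, G(k) = mex{ G(a) XOR G(b) } over all these splits. G(0) = 0.
G(1): splits (0,0):0^0=0 -> mex({0}) = 1
G(2): splits (0,1):0^1=1 (0,0):0^0=0 -> mex({0, 1}) = 2
G(3): splits (0,2):0^2=2 (1,1):1^1=0 (0,1):0^1=1 -> mex({0, 1, 2}) = 3
G(4): splits (0,3):0^3=3 (1,2):1^2=3 (0,2):0^2=2 (1,1):1^1=0 -> mex({0, 2, 3}) = 1
G(5): splits (0,4):0^1=1 (1,3):1^3=2 (2,2):2^2=0 (0,3):0^3=3 (1,2):1^2=3 -> mex({0, 1, 2, 3}) = 4
G(6) = mex({0, 1, 2, 4}) = 3
G(7) = mex({0, 1, 3, 4, 5}) = 2
G(8) = mex({0, 2, 3, 5, 6}) = 1
G(9) = mex({0, 1, 2, 3, 6, 7}) = 4
G(10) = mex({0, 1, 3, 4, 5, 7}) = 2
G(11) = mex({0, 1, 2, 3, 4, 5}) = 6
G(12) = mex({0, 1, 2, 3, 5, 6, 7}) = 4
G(13) = mex({0, 2, 3, 4, 6, 7}) = 1
G(14) = mex({0, 1, 4, 5, 6, 7}) = 2
G(15) = mex({0, 1, 2, 3, 4, 5, 6}) = 7
G(16) = mex({0, 2, 3, 5, 6, 7}) = 1
G(17) = mex({0, 1, 2, 3, 5, 6, 7}) = 4
G(18) = mex({0, 1, 2, 4, 5, 6}) = 3
G(19) = mex({0, 1, 3, 4, 5, 7}) = 2
G(20) = mex({0, 2, 3, 4, 5, 6, 7}) = 1
G(21) = mex({0, 1, 2, 3, 5, 6, 7}) = 4
G(22) = mex({0, 1, 2, 3, 4, 5, 7}) = 6
G(23) = mex({0, 1, 2, 3, 4, 5, 6}) = 7
G(24) = mex({0, 1, 2, 3, 5, 6, 7}) = 4
G(25) = mex({0, 2, 3, 4, 6, 7}) = 1
G(26) = mex({0, 1, 3, 4, 5, 6, 7}) = 2
G(27) = mex({0, 1, 2, 3, 4, 5, 6, 7}) = 8
G(28) = mex({0, 1, 2, 3, 4, 6, 7, 8}) = 5
G(29) = mex({0, 1, 2, 3, 5, 6, 7, 8, 9}) = 4
G(30) = mex({0, 1, 2, 3, 4, 5, 6, 9, 10}) = 7
G(31) = mex({0, 1, 3, 4, 5, 7, 10, 11}) = 2
G(32) = mex({0, 2, 3, 4, 5, 6, 7, 9, 11}) = 1
G(33) = mex({0, 1, 2, 3, 4, 5, 6, 7, 9, 12}) = 8
G(34) = mex({0, 1, 2, 3, 4, 5, 7, 8, 11, 12}) = 6
G(35) = mex({0, 1, 2, 3, 4, 5, 6, 8, 9, 10, 11}) = 7
G(36) = mex({0, 1, 2, 3, 5, 6, 7, 9, 10}) = 4
G(37) = mex({0, 2, 3, 4, 6, 7, 9, 10, 11, 12}) = 1
G(38) = mex({0, 1, 3, 4, 5, 6, 7, 9, 10, 11, 12}) = 2
G(39) = mex({0, 1, 2, 4, 5, 6, 7, 9, 10, 12, 14}) = 3
G(40) = mex({0, 2, 3, 4, 6, 7, 11, 12, 14}) = 1
G(41) = mex({0, 1, 2, 3, 5, 6, 7, 9, 10, 11, 12}) = 4
G(42) = mex({0, 1, 2, 3, 4, 5, 6, 9, 10}) = 7
G(43) = mex({0, 1, 3, 4, 5, 7, 9, 10, 12, 15}) = 2
Therefore G(43) = 2.

2


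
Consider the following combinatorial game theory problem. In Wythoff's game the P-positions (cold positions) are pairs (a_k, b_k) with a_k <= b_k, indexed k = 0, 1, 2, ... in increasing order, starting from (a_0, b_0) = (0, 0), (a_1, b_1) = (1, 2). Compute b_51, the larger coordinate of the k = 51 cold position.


By Wythoff's theorem, a_k = floor(k * phi) and b_k = floor(k * phi^2) = a_k + k, where phi = (1 + sqrt(5))/2 is the golden ratio.
phi = (1 + sqrt(5))/2 = 1.618034
phi^2 = phi + 1 = 2.618034
k = 51
k * phi^2 = 51 * 2.618034 = 133.519733
b_51 = floor(k * phi^2) = 133 (check: a_51 + k = 82 + 51 = 133)

133


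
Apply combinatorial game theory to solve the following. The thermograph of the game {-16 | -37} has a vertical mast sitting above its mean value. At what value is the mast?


Game = {-16 | -37}, a switch {a | b} with numbers a > b.
Its thermograph has left wall a - t and right wall b + t, which meet at t = (a - b)/2, where both equal (a + b)/2. So the mast (mean value) is at (a + b)/2.
Mean = (-16 + (-37))/2 = -53/2 = -53/2

-53/2


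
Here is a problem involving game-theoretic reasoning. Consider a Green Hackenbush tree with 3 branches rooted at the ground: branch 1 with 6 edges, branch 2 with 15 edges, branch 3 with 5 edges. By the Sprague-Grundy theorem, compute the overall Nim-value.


The tree has 3 branches from the ground vertex.
In Green Hackenbush, the Nim-value of a simple path of length k is k.
Branch 1: length 6, Nim-value = 6
Branch 2: length 15, Nim-value = 15
Branch 3: length 5, Nim-value = 5
Total Nim-value = XOR of all branch values:
0 XOR 6 = 6
6 XOR 15 = 9
9 XOR 5 = 12
Nim-value of the tree = 12

12


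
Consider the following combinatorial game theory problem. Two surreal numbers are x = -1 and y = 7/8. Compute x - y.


x = -1, y = 7/8
Converting to common denominator: 8
x = -8/8, y = 7/8
x - y = -1 - 7/8 = -15/8

-15/8


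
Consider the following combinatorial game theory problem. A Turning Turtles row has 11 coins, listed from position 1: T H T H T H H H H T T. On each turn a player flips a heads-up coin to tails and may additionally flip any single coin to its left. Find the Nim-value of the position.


Coins: T H T H T H H H H T T
Key fact: a single head at position k behaves exactly like a Nim heap of size k (turning it to T and optionally flipping a coin at j < k corresponds to moving the heap from k to j, or to 0), and heads combine as a disjunctive sum (two heads at the same place would cancel, matching j XOR j = 0). So the Nim-value is the XOR of the 1-indexed positions of the heads.
Face-up positions (1-indexed): [2, 4, 6, 7, 8, 9]
XOR 0 with 2: 0 XOR 2 = 2
XOR 2 with 4: 2 XOR 4 = 6
XOR 6 with 6: 6 XOR 6 = 0
XOR 0 with 7: 0 XOR 7 = 7
XOR 7 with 8: 7 XOR 8 = 15
XOR 15 with 9: 15 XOR 9 = 6
Nim-value = 6

6


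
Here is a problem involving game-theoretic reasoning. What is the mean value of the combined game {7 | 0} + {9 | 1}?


G1 = {7 | 0}, G2 = {9 | 1}
Each is a switch {a | b} with numbers a > b; its mean value is (a + b)/2, and mean value is additive over game sums: m(G1 + G2) = m(G1) + m(G2).
Mean of G1 = (7 + (0))/2 = 7/2 = 7/2
Mean of G2 = (9 + (1))/2 = 10/2 = 5
Mean of G1 + G2 = 7/2 + 5 = 17/2

17/2


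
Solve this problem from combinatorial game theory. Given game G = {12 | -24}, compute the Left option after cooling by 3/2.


Original game: {12 | -24} (a switch {a | b} with a > b).
Cooling by t (for t below the temperature (a - b)/2 = 18) taxes each move by t: {a | b} cooled by t is {a - t | b + t}.
Cooling amount: t = 3/2
Cooled Left option: 12 - 3/2 = 21/2
Cooled Right option: -24 + 3/2 = -45/2
Cooled game: {21/2 | -45/2}
Left option = 21/2

21/2


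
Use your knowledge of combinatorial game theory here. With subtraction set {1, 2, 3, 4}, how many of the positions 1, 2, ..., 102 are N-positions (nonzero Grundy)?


Subtraction set S = {1, 2, 3, 4}, so G(n) = n mod 5.
G(n) = 0 when n is a multiple of 5.
Multiples of 5 in [1, 102]: 20
N-positions (nonzero Grundy) = 102 - 20 = 82

82


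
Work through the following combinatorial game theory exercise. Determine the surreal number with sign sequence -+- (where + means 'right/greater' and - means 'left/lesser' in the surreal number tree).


Sign expansion: -+-
Rule: track bounds (lo, hi), initially (-inf, +inf). On '+', the current value becomes lo and we move to the simplest number in (value, hi): value + 1 if hi = +inf, otherwise the midpoint (value + hi)/2. On '-', the current value becomes hi and we move to value - 1 if lo = -inf, otherwise the midpoint (lo + value)/2.
Start at 0.
Step 1: sign = -, move left. Bounds: (-inf, 0). Value = -1
Step 2: sign = +, move right. Bounds: (-1, 0). Value = -1/2
Step 3: sign = -, move left. Bounds: (-1, -1/2). Value = -3/4
The surreal number with sign expansion -+- is -3/4.

-3/4


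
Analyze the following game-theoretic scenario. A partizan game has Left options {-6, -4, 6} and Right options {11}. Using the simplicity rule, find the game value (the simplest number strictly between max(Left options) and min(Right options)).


Left options: {-6, -4, 6}, max = 6
Right options: {11}, min = 11
All options are numbers and max(Left) < min(Right), so by the simplicity theorem the value is the simplest (earliest-born) number strictly between 6 and 11.
Integers 7 through 10 all lie strictly between 6 and 11.
Among integers, the simplest (lowest birthday = smallest |n|; 0 is born on day 0, +-n on day n) is 7.
No non-integer in the interval can be simpler: if x is a non-integer in the interval, then floor(x) or ceil(x) also lies in the interval (the interval contains an integer), and both are proper prefixes of x's sign expansion, i.e. born earlier. So the game value is 7.
Game value = 7

7


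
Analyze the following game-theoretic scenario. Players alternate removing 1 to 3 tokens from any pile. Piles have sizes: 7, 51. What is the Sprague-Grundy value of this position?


Subtraction set: {1, 2, 3}
For this subtraction set, G(n) = n mod 4 (period = max + 1 = 4).
Pile 1 (size 7): G(7) = 7 mod 4 = 3
Pile 2 (size 51): G(51) = 51 mod 4 = 3
Total Grundy value = XOR of all: 3 XOR 3 = 0

0


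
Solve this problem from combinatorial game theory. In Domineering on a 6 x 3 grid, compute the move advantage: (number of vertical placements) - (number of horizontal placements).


Board is 6 x 3 (rows x cols).
Left (vertical) placements: (rows-1) * cols = 5 * 3 = 15
Right (horizontal) placements: rows * (cols-1) = 6 * 2 = 12
Advantage = Left - Right = 15 - 12 = 3

3


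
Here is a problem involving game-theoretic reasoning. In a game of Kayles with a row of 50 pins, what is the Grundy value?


Kayles: a move removes 1 or 2 adjacent pins from a contiguous row.
Removing pins from a row of k leaves two independent rows (a, b) with a + b = k - 1 (one pin) or a + b = k - 2 (two pins); an end removal gives a = 0.
By Sprague-Grundy, G(k) = mex{ G(a) XOR G(b) } over all these splits. G(0) = 0.
G(1): splits (0,0):0^0=0 -> mex({0}) = 1
G(2): splits (0,1):0^1=1 (0,0):0^0=0 -> mex({0, 1}) = 2
G(3): splits (0,2):0^2=2 (1,1):1^1=0 (0,1):0^1=1 -> mex({0, 1, 2}) = 3
G(4): splits (0,3):0^3=3 (1,2):1^2=3 (0,2):0^2=2 (1,1):1^1=0 -> mex({0, 2, 3}) = 1
G(5): splits (0,4):0^1=1 (1,3):1^3=2 (2,2):2^2=0 (0,3):0^3=3 (1,2):1^2=3 -> mex({0, 1, 2, 3}) = 4
G(6) = mex({0, 1, 2, 4}) = 3
G(7) = mex({0, 1, 3, 4, 5}) = 2
G(8) = mex({0, 2, 3, 5, 6}) = 1
G(9) = mex({0, 1, 2, 3, 6, 7}) = 4
G(10) = mex({0, 1, 3, 4, 5, 7}) = 2
G(11) = mex({0, 1, 2, 3, 4, 5}) = 6
G(12) = mex({0, 1, 2, 3, 5, 6, 7}) = 4
G(13) = mex({0, 2, 3, 4, 6, 7}) = 1
G(14) = mex({0, 1, 4, 5, 6, 7}) = 2
G(15) = mex({0, 1, 2, 3, 4, 5, 6}) = 7
G(16) = mex({0, 2, 3, 5, 6, 7}) = 1
G(17) = mex({0, 1, 2, 3, 5, 6, 7}) = 4
G(18) = mex({0, 1, 2, 4, 5, 6}) = 3
G(19) = mex({0, 1, 3, 4, 5, 7}) = 2
G(20) = mex({0, 2, 3, 4, 5, 6, 7}) = 1
G(21) = mex({0, 1, 2, 3, 5, 6, 7}) = 4
G(22) = mex({0, 1, 2, 3, 4, 5, 7}) = 6
G(23) = mex({0, 1, 2, 3, 4, 5, 6}) = 7
G(24) = mex({0, 1, 2, 3, 5, 6, 7}) = 4
G(25) = mex({0, 2, 3, 4, 6, 7}) = 1
G(26) = mex({0, 1, 3, 4, 5, 6, 7}) = 2
G(27) = mex({0, 1, 2, 3, 4, 5, 6, 7}) = 8
G(28) = mex({0, 1, 2, 3, 4, 6, 7, 8}) = 5
G(29) = mex({0, 1, 2, 3, 5, 6, 7, 8, 9}) = 4
G(30) = mex({0, 1, 2, 3, 4, 5, 6, 9, 10}) = 7
G(31) = mex({0, 1, 3, 4, 5, 7, 10, 11}) = 2
G(32) = mex({0, 2, 3, 4, 5, 6, 7, 9, 11}) = 1
G(33) = mex({0, 1, 2, 3, 4, 5, 6, 7, 9, 12}) = 8
G(34) = mex({0, 1, 2, 3, 4, 5, 7, 8, 11, 12}) = 6
G(35) = mex({0, 1, 2, 3, 4, 5, 6, 8, 9, 10, 11}) = 7
G(36) = mex({0, 1, 2, 3, 5, 6, 7, 9, 10}) = 4
G(37) = mex({0, 2, 3, 4, 6, 7, 9, 10, 11, 12}) = 1
G(38) = mex({0, 1, 3, 4, 5, 6, 7, 9, 10, 11, 12}) = 2
G(39) = mex({0, 1, 2, 4, 5, 6, 7, 9, 10, 12, 14}) = 3
G(40) = mex({0, 2, 3, 4, 6, 7, 11, 12, 14}) = 1
G(41) = mex({0, 1, 2, 3, 5, 6, 7, 9, 10, 11, 12}) = 4
G(42) = mex({0, 1, 2, 3, 4, 5, 6, 9, 10}) = 7
G(43) = mex({0, 1, 3, 4, 5, 7, 9, 10, 12, 15}) = 2
G(44) = mex({0, 2, 3, 4, 5, 6, 7, 9, 10, 12, 15}) = 1
G(45) = mex({0, 1, 2, 3, 4, 5, 6, 7, 9, 10, 12, 14}) = 8
G(46) = mex({0, 1, 3, 4, 5, 7, 8, 11, 12, 14}) = 2
G(47) = mex({0, 1, 2, 3, 4, 5, 6, 8, 9, 10, 11, 12}) = 7
G(48) = mex({0, 1, 2, 3, 5, 6, 7, 9, 10}) = 4
G(49) = mex({0, 2, 3, 4, 6, 7, 9, 10, 11, 12, 15}) = 1
G(50) = mex({0, 1, 4, 5, 6, 7, 9, 11, 12, 14, 15}) = 2
Therefore G(50) = 2.

2


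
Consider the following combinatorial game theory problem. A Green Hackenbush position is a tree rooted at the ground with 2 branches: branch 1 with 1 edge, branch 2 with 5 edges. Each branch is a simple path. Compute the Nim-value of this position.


The tree has 2 branches from the ground vertex.
In Green Hackenbush, the Nim-value of a simple path of length k is k.
Branch 1: length 1, Nim-value = 1
Branch 2: length 5, Nim-value = 5
Total Nim-value = XOR of all branch values:
0 XOR 1 = 1
1 XOR 5 = 4
Nim-value of the tree = 4

4


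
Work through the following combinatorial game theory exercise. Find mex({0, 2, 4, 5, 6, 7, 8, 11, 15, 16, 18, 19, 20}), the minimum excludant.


Set = {0, 2, 4, 5, 6, 7, 8, 11, 15, 16, 18, 19, 20}
0 is in the set.
1 is NOT in the set. This is the mex.
mex = 1

1


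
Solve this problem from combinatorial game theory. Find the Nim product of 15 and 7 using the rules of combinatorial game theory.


Nim multiplication is bilinear over XOR: (u XOR v) * w = (u*w) XOR (v*w).
So we split each operand into its bit components and XOR the pairwise Nim products.
15 = 1 + 2 + 4 + 8 (as XOR of powers of 2).
7 = 1 + 2 + 4 (as XOR of powers of 2).
Using the standard Nim-product table on single bits:
  2*2 = 3,   2*4 = 8,   2*8 = 12,
  4*4 = 6,   4*8 = 11,  8*8 = 13,
and  1*x = x (identity), k*l = l*k (commutative).
Pairwise Nim products:
  1 * 1 = 1
  1 * 2 = 2
  1 * 4 = 4
  2 * 1 = 2
  2 * 2 = 3
  2 * 4 = 8
  4 * 1 = 4
  4 * 2 = 8
  4 * 4 = 6
  8 * 1 = 8
  8 * 2 = 12
  8 * 4 = 11
XOR them: 1 XOR 2 XOR 4 XOR 2 XOR 3 XOR 8 XOR 4 XOR 8 XOR 6 XOR 8 XOR 12 XOR 11 = 11.
Result: 15 * 7 = 11 (in Nim).

11


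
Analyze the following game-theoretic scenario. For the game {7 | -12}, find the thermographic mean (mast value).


Game = {7 | -12}, a switch {a | b} with numbers a > b.
Its thermograph has left wall a - t and right wall b + t, which meet at t = (a - b)/2, where both equal (a + b)/2. So the mast (mean value) is at (a + b)/2.
Mean = (7 + (-12))/2 = -5/2 = -5/2

-5/2


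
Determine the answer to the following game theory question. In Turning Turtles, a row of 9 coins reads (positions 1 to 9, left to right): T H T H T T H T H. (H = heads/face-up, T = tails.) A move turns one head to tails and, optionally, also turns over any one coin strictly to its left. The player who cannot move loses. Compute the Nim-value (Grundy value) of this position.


Coins: T H T H T T H T H
Key fact: a single head at position k behaves exactly like a Nim heap of size k (turning it to T and optionally flipping a coin at j < k corresponds to moving the heap from k to j, or to 0), and heads combine as a disjunctive sum (two heads at the same place would cancel, matching j XOR j = 0). So the Nim-value is the XOR of the 1-indexed positions of the heads.
Face-up positions (1-indexed): [2, 4, 7, 9]
XOR 0 with 2: 0 XOR 2 = 2
XOR 2 with 4: 2 XOR 4 = 6
XOR 6 with 7: 6 XOR 7 = 1
XOR 1 with 9: 1 XOR 9 = 8
Nim-value = 8

8


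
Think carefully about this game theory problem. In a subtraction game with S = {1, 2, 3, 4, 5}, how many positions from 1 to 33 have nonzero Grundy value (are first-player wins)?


Subtraction set S = {1, 2, 3, 4, 5}, so G(n) = n mod 6.
G(n) = 0 when n is a multiple of 6.
Multiples of 6 in [1, 33]: 5
N-positions (nonzero Grundy) = 33 - 5 = 28

28


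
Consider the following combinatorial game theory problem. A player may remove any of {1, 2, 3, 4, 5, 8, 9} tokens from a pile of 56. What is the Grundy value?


The subtraction set is S = {1, 2, 3, 4, 5, 8, 9}.
G(k) = mex{ G(k - s) : s in S, s <= k }. We compute iteratively: G(0) = 0.
G(1) = mex({0}) = 1
G(2) = mex({0, 1}) = 2
G(3) = mex({0, 1, 2}) = 3
G(4) = mex({0, 1, 2, 3}) = 4
G(5) = mex({0, 1, 2, 3, 4}) = 5
G(6) = mex({1, 2, 3, 4, 5}) = 0
G(7) = mex({0, 2, 3, 4, 5}) = 1
G(8) = mex({0, 1, 3, 4, 5}) = 2
G(9) = mex({0, 1, 2, 4, 5}) = 3
G(10) = mex({0, 1, 2, 3, 5}) = 4
G(11) = mex({0, 1, 2, 3, 4}) = 5
G(12) = mex({1, 2, 3, 4, 5}) = 0
G(13) = mex({0, 2, 3, 4, 5}) = 1
G(14) = mex({0, 1, 3, 4, 5}) = 2
Observe that G(6)..G(14) = 0, 1, 2, 3, 4, 5, 0, 1, 2 repeats G(0)..G(8) = 0, 1, 2, 3, 4, 5, 0, 1, 2.
For k >= max(S) = 9, G(k) is determined by the previous 9 values G(k-9)..G(k-1); a window of 9 consecutive values has recurred shifted by 6, so by induction G(k + 6) = G(k) for all k >= 0: the sequence is periodic from the start with period 6.
One period: G(0..5) = 0, 1, 2, 3, 4, 5.
56 mod 6 = 2, so G(56) = G(2) = 2.

2


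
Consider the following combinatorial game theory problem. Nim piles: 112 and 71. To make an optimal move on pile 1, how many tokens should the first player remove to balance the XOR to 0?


Piles: 112 and 71
Current XOR: 112 XOR 71 = 55 (non-zero, so this is an N-position).
To make the XOR zero, we need to find a move that balances the piles.
For pile 1 (size 112): target = 112 XOR 55 = 71
We reduce pile 1 from 112 to 71.
Tokens removed: 112 - 71 = 41
Verification: 71 XOR 71 = 0

41


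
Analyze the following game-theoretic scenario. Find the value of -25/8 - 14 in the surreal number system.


x = -25/8, y = 14
Converting to common denominator: 8
x = -25/8, y = 112/8
x - y = -25/8 - 14 = -137/8

-137/8


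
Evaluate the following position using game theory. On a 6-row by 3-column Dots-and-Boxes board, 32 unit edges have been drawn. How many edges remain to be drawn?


Grid: 6 x 3 boxes, i.e. 7 rows and 4 columns of dots.
Horizontal edges: (rows + 1) * cols = 7 * 3 = 21
Vertical edges: rows * (cols + 1) = 6 * 4 = 24
Total edges: 21 + 24 = 45
Edges drawn: 32
Remaining: 45 - 32 = 13

13


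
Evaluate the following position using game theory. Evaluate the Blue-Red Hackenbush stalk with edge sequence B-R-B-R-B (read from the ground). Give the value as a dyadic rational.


Edges (from ground): B-R-B-R-B
By Berlekamp's sign-expansion rule, a Blue-Red Hackenbush stalk has the value of the surreal number whose sign sequence is the edge sequence with B -> + and R -> -.
Sign sequence: +-+-+
Trace the sign expansion in the surreal number tree, starting from 0:
Edge 1: B (sign +) -> bounds (0, +inf), value = 1
Edge 2: R (sign -) -> bounds (0, 1), value = 1/2
Edge 3: B (sign +) -> bounds (1/2, 1), value = 3/4
Edge 4: R (sign -) -> bounds (1/2, 3/4), value = 5/8
Edge 5: B (sign +) -> bounds (5/8, 3/4), value = 11/16
Game value = 11/16

11/16


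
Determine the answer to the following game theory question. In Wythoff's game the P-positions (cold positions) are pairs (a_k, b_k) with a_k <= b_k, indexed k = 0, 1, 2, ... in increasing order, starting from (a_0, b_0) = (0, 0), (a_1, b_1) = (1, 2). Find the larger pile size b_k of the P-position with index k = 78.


By Wythoff's theorem, a_k = floor(k * phi) and b_k = floor(k * phi^2) = a_k + k, where phi = (1 + sqrt(5))/2 is the golden ratio.
phi = (1 + sqrt(5))/2 = 1.618034
phi^2 = phi + 1 = 2.618034
k = 78
k * phi^2 = 78 * 2.618034 = 204.206651
b_78 = floor(k * phi^2) = 204 (check: a_78 + k = 126 + 78 = 204)

204


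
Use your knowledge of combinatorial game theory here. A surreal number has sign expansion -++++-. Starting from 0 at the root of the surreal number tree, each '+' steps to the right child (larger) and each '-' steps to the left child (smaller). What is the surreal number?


Sign expansion: -++++-
Rule: track bounds (lo, hi), initially (-inf, +inf). On '+', the current value becomes lo and we move to the simplest number in (value, hi): value + 1 if hi = +inf, otherwise the midpoint (value + hi)/2. On '-', the current value becomes hi and we move to value - 1 if lo = -inf, otherwise the midpoint (lo + value)/2.
Start at 0.
Step 1: sign = -, move left. Bounds: (-inf, 0). Value = -1
Step 2: sign = +, move right. Bounds: (-1, 0). Value = -1/2
Step 3: sign = +, move right. Bounds: (-1/2, 0). Value = -1/4
Step 4: sign = +, move right. Bounds: (-1/4, 0). Value = -1/8
Step 5: sign = +, move right. Bounds: (-1/8, 0). Value = -1/16
Step 6: sign = -, move left. Bounds: (-1/8, -1/16). Value = -3/32
The surreal number with sign expansion -++++- is -3/32.

-3/32


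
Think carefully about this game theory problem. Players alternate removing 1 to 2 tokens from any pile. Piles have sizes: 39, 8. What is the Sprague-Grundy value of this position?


Subtraction set: {1, 2}
For this subtraction set, G(n) = n mod 3 (period = max + 1 = 3).
Pile 1 (size 39): G(39) = 39 mod 3 = 0
Pile 2 (size 8): G(8) = 8 mod 3 = 2
Total Grundy value = XOR of all: 0 XOR 2 = 2

2


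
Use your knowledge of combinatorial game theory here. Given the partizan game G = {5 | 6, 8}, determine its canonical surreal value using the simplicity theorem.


Left options: {5}, max = 5
Right options: {6, 8}, min = 6
All options are numbers and max(Left) < min(Right), so by the simplicity theorem the value is the simplest (earliest-born) number strictly between 5 and 6.
No integer lies strictly between 5 and 6, so the value is the dyadic rational m/2^k in the interval with the smallest k (then m odd); search k = 1, 2, ...:
Denominator 2: 11/2 lies strictly between 5 and 6 -- found.
The simplest number in the interval is 11/2.
Game value = 11/2

11/2
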